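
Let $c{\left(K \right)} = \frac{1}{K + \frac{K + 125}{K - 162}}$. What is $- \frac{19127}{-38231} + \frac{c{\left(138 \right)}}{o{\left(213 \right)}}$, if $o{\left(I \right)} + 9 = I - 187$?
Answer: $\frac{992327335}{1981627423} \approx 0.50076$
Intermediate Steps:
$o{\left(I \right)} = -196 + I$ ($o{\left(I \right)} = -9 + \left(I - 187\right) = -9 + \left(-187 + I\right) = -196 + I$)
$c{\left(K \right)} = \frac{1}{K + \frac{125 + K}{-162 + K}}$
$- \frac{19127}{-38231} + \frac{c{\left(138 \right)}}{o{\left(213 \right)}} = - \frac{19127}{-38231} + \frac{\frac{1}{125 + 138^{2} - 22218} \left(-162 + 138\right)}{-196 + 213} = \left(-19127\right) \left(- \frac{1}{38231}\right) + \frac{\frac{1}{125 + 19044 - 22218} \left(-24\right)}{17} = \frac{19127}{38231} + \frac{1}{-3049} \left(-24\right) \frac{1}{17} = \frac{19127}{38231} + \left(- \frac{1}{3049}\right) \left(-24\right) \frac{1}{17} = \frac{19127}{38231} + \frac{24}{3049} \cdot \frac{1}{17} = \frac{19127}{38231} + \frac{24}{51833} = \frac{992327335}{1981627423}$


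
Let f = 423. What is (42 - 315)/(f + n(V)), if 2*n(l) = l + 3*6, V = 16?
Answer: -273/440 ≈ -0.62045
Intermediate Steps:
n(l) = 9 + l/2 (n(l) = (l + 3*6)/2 = (l + 18)/2 = (18 + l)/2 = 9 + l/2)
(42 - 315)/(f + n(V)) = (42 - 315)/(423 + (9 + (1/2)*16)) = -273/(423 + (9 + 8)) = -273/(423 + 17) = -273/440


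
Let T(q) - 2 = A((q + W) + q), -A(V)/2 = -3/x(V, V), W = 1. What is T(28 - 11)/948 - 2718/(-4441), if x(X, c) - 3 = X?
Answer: 49138697/79991292 ≈ 0.61430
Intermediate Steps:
x(X, c) = 3 + X
A(V) = 6/(3 + V) (A(V) = -(-6)/(3 + V) = 6/(3 + V))
T(q) = 2 + 6/(4 + 2*q) (T(q) = 2 + 6/(3 + ((q + 1) + q)) = 2 + 6/(3 + ((1 + q) + q)) = 2 + 6/(3 + (1 + 2*q)) = 2 + 6/(4 + 2*q))
T(28 - 11)/948 - 2718/(-4441) = ((7 + 2*(28 - 11))/(2 + (28 - 11)))/948 - 2718/(-4441) = ((7 + 2*17)/(2 + 17))*(1/948) - 2718*(-1/4441) = ((7 + 34)/19)*(1/948) + 2718/4441 = ((1/19)*41)*(1/948) + 2718/4441 = (41/19)*(1/948) + 2718/4441 = 41/18012 + 2718/4441 = 49138697/79991292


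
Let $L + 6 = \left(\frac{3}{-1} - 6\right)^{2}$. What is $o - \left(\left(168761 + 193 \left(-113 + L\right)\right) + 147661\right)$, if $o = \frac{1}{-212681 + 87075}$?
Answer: $- \frac{38823307329}{125606} \approx -3.0909 \cdot 10^{5}$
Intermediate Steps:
$L = 75$ ($L = -6 + \left(\frac{3}{-1} - 6\right)^{2} = -6 + \left(3 \left(-1\right) - 6\right)^{2} = -6 + \left(-3 - 6\right)^{2} = -6 + \left(-9\right)^{2} = -6 + 81 = 75$)
$o = - \frac{1}{125606}$ ($o = \frac{1}{-125606} = - \frac{1}{125606} \approx -7.9614 \cdot 10^{-6}$)
$o - \left(\left(168761 + 193 \left(-113 + L\right)\right) + 147661\right) = - \frac{1}{125606} - \left(\left(168761 + 193 \left(-113 + 75\right)\right) + 147661\right) = - \frac{1}{125606} - \left(\left(168761 + 193 \left(-38\right)\right) + 147661\right) = - \frac{1}{125606} - \left(\left(168761 - 7334\right) + 147661\right) = - \frac{1}{125606} - \left(161427 + 147661\right) = - \frac{1}{125606} - 309088 = - \frac{38823307329}{125606}$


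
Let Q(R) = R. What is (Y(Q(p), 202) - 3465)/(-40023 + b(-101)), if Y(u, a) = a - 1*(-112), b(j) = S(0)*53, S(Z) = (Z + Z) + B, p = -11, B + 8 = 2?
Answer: 3151/40341 ≈ 0.078109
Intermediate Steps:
B = -6 (B = -8 + 2 = -6)
S(Z) = -6 + 2*Z (S(Z) = (Z + Z) - 6 = 2*Z - 6 = -6 + 2*Z)
b(j) = -318 (b(j) = (-6 + 2*0)*53 = (-6 + 0)*53 = -6*53 = -318)
Y(u, a) = 112 + a (Y(u, a) = a + 112 = 112 + a)
(Y(Q(p), 202) - 3465)/(-40023 + b(-101)) = ((112 + 202) - 3465)/(-40023 - 318) = (314 - 3465)/(-40341) = -3151*(-1/40341) = 3151/40341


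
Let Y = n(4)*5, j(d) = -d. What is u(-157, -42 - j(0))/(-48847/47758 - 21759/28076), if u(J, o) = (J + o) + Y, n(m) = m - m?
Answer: 133414933996/1205297347 ≈ 110.69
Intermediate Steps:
n(m) = 0
Y = 0 (Y = 0*5 = 0)
u(J, o) = J + o (u(J, o) = (J + o) + 0 = J + o)
u(-157, -42 - j(0))/(-48847/47758 - 21759/28076) = (-157 + (-42 - (-1)*0))/(-48847/47758 - 21759/28076) = (-157 + (-42 - 1*0))/(-48847*1/47758 - 21759*1/28076) = (-157 + (-42 + 0))/(-48847/47758 - 21759/28076) = (-157 - 42)/(-1205297347/670426804) = -199*(-670426804/1205297347) = 133414933996/1205297347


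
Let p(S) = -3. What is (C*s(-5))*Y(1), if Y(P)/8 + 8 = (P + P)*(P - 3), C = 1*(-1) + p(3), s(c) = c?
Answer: -1920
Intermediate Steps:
C = -4 (C = 1*(-1) - 3 = -1 - 3 = -4)
Y(P) = -64 + 16*P*(-3 + P) (Y(P) = -64 + 8*((P + P)*(P - 3)) = -64 + 8*((2*P)*(-3 + P)) = -64 + 8*(2*P*(-3 + P)) = -64 + 16*P*(-3 + P))
(C*s(-5))*Y(1) = (-4*(-5))*(-64 - 48*1 + 16*1**2) = 20*(-64 - 48 + 16*1) = 20*(-64 - 48 + 16) = 20*(-96) = -1920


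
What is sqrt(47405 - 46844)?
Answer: sqrt(561) ≈ 23.685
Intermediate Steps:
sqrt(47405 - 46844) = sqrt(561)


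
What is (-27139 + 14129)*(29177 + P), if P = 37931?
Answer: -873075080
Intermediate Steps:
(-27139 + 14129)*(29177 + P) = (-27139 + 14129)*(29177 + 37931) = -13010*67108 = -873075080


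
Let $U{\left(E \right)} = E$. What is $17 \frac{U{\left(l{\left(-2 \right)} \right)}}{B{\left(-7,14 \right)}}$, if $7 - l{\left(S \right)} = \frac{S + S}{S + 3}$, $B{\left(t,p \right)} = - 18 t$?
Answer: $\frac{187}{126} \approx 1.4841$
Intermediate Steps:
$l{\left(S \right)} = 7 - \frac{2 S}{3 + S}$ ($l{\left(S \right)} = 7 - \frac{S + S}{S + 3} = 7 - \frac{2 S}{3 + S}$)
$17 \frac{U{\left(l{\left(-2 \right)} \right)}}{B{\left(-7,14 \right)}} = 17 \frac{\frac{1}{3 - 2} \left(21 + 5 \left(-2\right)\right)}{\left(-18\right) \left(-7\right)} = 17 \frac{1^{-1} \left(21 - 10\right)}{126} = 17 \cdot 1 \cdot 11 \cdot \frac{1}{126} = 17 \cdot 11 \cdot \frac{1}{126} = 17 \cdot \frac{11}{126} = \frac{187}{126}$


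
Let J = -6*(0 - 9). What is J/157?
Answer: 54/157 ≈ 0.34395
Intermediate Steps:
J = 54 (J = -6*(-9) = 54)
J/157 = 54/157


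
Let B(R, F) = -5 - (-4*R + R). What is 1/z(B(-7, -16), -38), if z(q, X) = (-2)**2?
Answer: 1/4 ≈ 0.25000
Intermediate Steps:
B(R, F) = -5 + 3*R (B(R, F) = -5 - (-3)*R = -5 + 3*R)
z(q, X) = 4
1/z(B(-7, -16), -38) = 1/4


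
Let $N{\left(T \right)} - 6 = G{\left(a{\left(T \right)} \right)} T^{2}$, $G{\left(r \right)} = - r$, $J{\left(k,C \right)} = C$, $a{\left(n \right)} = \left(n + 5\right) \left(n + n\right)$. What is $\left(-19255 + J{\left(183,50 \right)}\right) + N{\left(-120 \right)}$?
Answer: $-397459199$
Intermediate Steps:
$a{\left(n \right)} = 2 n \left(5 + n\right)$ ($a{\left(n \right)} = \left(5 + n\right) 2 n = 2 n \left(5 + n\right)$)
$N{\left(T \right)} = 6 - 2 T^{3} \left(5 + T\right)$ ($N{\left(T \right)} = 6 + - 2 T \left(5 + T\right) T^{2} = 6 - 2 T^{3} \left(5 + T\right)$)
$\left(-19255 + J{\left(183,50 \right)}\right) + N{\left(-120 \right)} = \left(-19255 + 50\right) + \left(6 - 2 \left(-120\right)^{3} \left(5 - 120\right)\right) = -19205 + \left(6 - \left(-3456000\right) \left(-115\right)\right) = -19205 + \left(6 - 397440000\right) = -19205 - 397439994 = -397459199$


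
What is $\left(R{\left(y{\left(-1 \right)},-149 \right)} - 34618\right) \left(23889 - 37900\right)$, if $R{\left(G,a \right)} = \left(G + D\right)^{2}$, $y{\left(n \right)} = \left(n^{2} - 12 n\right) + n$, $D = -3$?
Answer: $483897907$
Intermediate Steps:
$y{\left(n \right)} = n^{2} - 11 n$
$R{\left(G,a \right)} = \left(-3 + G\right)^{2}$ ($R{\left(G,a \right)} = \left(G - 3\right)^{2} = \left(-3 + G\right)^{2}$)
$\left(R{\left(y{\left(-1 \right)},-149 \right)} - 34618\right) \left(23889 - 37900\right) = \left(\left(-3 - \left(-11 - 1\right)\right)^{2} - 34618\right) \left(23889 - 37900\right) = \left(\left(-3 - -12\right)^{2} - 34618\right) \left(-14011\right) = \left(\left(-3 + 12\right)^{2} - 34618\right) \left(-14011\right) = \left(9^{2} - 34618\right) \left(-14011\right) = \left(81 - 34618\right) \left(-14011\right) = \left(-34537\right) \left(-14011\right) = 483897907$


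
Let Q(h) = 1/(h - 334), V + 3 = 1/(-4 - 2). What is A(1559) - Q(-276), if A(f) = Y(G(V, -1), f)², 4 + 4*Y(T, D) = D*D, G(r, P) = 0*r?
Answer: 1801701626496353/4880 ≈ 3.6920e+11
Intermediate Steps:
V = -19/6 (V = -3 + 1/(-4 - 2) = -3 + 1/(-6) = -3 - ⅙ = -19/6 ≈ -3.1667)
G(r, P) = 0
Y(T, D) = -1 + D²/4 (Y(T, D) = -1 + (D*D)/4 = -1 + D²/4)
Q(h) = 1/(-334 + h)
A(f) = (-1 + f²/4)²
A(1559) - Q(-276) = (-4 + 1559²)²/16 - 1/(-334 - 276) = (-4 + 2430481)²/16 - 1/(-610) = (1/16)*2430477² - 1*(-1/610) = (1/16)*5907218447529 + 1/610 = 5907218447529/16 + 1/610 = 1801701626496353/4880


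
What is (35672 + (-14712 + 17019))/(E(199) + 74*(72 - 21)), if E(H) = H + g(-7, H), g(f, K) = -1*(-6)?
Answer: 37979/3979 ≈ 9.5449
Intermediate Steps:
g(f, K) = 6
E(H) = 6 + H (E(H) = H + 6 = 6 + H)
(35672 + (-14712 + 17019))/(E(199) + 74*(72 - 21)) = (35672 + (-14712 + 17019))/((6 + 199) + 74*(72 - 21)) = (35672 + 2307)/(205 + 74*51) = 37979/(205 + 3774) = 37979/3979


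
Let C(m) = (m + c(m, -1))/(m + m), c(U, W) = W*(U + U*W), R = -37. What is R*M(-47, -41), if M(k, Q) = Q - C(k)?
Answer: 3071/2 ≈ 1535.5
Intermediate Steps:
C(m) = ½ (C(m) = (m + m*(-1)*(1 - 1))/(m + m) = (m + m*(-1)*0)/((2*m)) = (m + 0)*(1/(2*m)) = m*(1/(2*m)) = ½)
M(k, Q) = -½ + Q (M(k, Q) = Q - 1*½ = Q - ½ = -½ + Q)
R*M(-47, -41) = -37*(-½ - 41) = -37*(-83/2) = 3071/2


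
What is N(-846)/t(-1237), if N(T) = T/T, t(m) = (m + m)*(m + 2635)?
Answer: -1/3458652 ≈ -2.8913e-7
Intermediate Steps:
t(m) = 2*m*(2635 + m) (t(m) = (2*m)*(2635 + m) = 2*m*(2635 + m))
N(T) = 1
N(-846)/t(-1237) = 1/(2*(-1237)*(2635 - 1237)) = 1/(2*(-1237)*1398) = 1/(-3458652) = 1*(-1/3458652) = -1/3458652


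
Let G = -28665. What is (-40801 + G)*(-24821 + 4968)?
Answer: 1379108498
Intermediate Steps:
(-40801 + G)*(-24821 + 4968) = (-40801 - 28665)*(-24821 + 4968) = -69466*(-19853) = 1379108498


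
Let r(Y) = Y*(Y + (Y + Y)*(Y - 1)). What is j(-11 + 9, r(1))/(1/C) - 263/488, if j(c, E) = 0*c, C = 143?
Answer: -263/488 ≈ -0.53893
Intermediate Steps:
r(Y) = Y*(Y + 2*Y*(-1 + Y)) (r(Y) = Y*(Y + (2*Y)*(-1 + Y)) = Y*(Y + 2*Y*(-1 + Y)))
j(c, E) = 0
j(-11 + 9, r(1))/(1/C) - 263/488 = 0/(1/143) - 263/488 = 0/(1/143) - 263*1/488 = 0*143 - 263/488 = 0 - 263/488 = -263/488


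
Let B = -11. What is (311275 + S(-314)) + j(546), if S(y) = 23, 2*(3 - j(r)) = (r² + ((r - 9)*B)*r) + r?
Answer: 1774581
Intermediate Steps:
j(r) = 3 - r/2 - r²/2 - r*(99 - 11*r)/2 (j(r) = 3 - ((r² + ((r - 9)*(-11))*r) + r)/2 = 3 - ((r² + ((-9 + r)*(-11))*r) + r)/2 = 3 - ((r² + (99 - 11*r)*r) + r)/2 = 3 - ((r² + r*(99 - 11*r)) + r)/2 = 3 - (r + r² + r*(99 - 11*r))/2 = 3 + (-r/2 - r²/2 - r*(99 - 11*r)/2) = 3 - r/2 - r²/2 - r*(99 - 11*r)/2)
(311275 + S(-314)) + j(546) = (311275 + 23) + (3 - 50*546 + 5*546²) = 311298 + (3 - 27300 + 5*298116) = 311298 + (3 - 27300 + 1490580) = 311298 + 1463283 = 1774581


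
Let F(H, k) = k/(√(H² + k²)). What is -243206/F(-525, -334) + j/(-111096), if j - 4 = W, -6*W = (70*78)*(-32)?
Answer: -809/3086 + 121603*√387181/167 ≈ 4.5309e+5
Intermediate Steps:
W = 29120 (W = -70*78*(-32)/6 = -910*(-32) = -⅙*(-174720) = 29120)
F(H, k) = k/√(H² + k²)
j = 29124 (j = 4 + 29120 = 29124)
-243206/F(-525, -334) + j/(-111096) = -243206*(-√((-525)² + (-334)²)/334) + 29124/(-111096) = -243206*(-√(275625 + 111556)/334) + 29124*(-1/111096) = -243206*(-√387181/334) - 809/3086 = -(-121603)*√387181/167 - 809/3086 = 121603*√387181/167 - 809/3086 = -809/3086 + 121603*√387181/167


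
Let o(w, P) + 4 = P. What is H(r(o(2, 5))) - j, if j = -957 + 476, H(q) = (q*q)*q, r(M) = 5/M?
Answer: 606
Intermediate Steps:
o(w, P) = -4 + P
H(q) = q**3 (H(q) = q**2*q = q**3)
j = -481
H(r(o(2, 5))) - j = (5/(-4 + 5))**3 - 1*(-481) = (5/1)**3 + 481 = (5*1)**3 + 481 = 5**3 + 481 = 125 + 481 = 606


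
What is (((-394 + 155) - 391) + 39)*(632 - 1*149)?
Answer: -285453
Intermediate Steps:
(((-394 + 155) - 391) + 39)*(632 - 1*149) = ((-239 - 391) + 39)*(632 - 149) = (-630 + 39)*483 = -591*483 = -285453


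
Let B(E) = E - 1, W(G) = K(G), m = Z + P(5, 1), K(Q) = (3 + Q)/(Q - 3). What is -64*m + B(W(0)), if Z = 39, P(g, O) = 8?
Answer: -3010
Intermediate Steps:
K(Q) = (3 + Q)/(-3 + Q)
m = 47 (m = 39 + 8 = 47)
W(G) = (3 + G)/(-3 + G)
B(E) = -1 + E
-64*m + B(W(0)) = -64*47 + (-1 + (3 + 0)/(-3 + 0)) = -3008 + (-1 + 3/(-3)) = -3008 + (-1 - ⅓*3) = -3008 + (-1 - 1) = -3008 - 2 = -3010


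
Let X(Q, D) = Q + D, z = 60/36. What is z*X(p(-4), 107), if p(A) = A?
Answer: 515/3 ≈ 171.67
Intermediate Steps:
z = 5/3 (z = 60*(1/36) = 5/3 ≈ 1.6667)
X(Q, D) = D + Q
z*X(p(-4), 107) = 5*(107 - 4)/3 = (5/3)*103 = 515/3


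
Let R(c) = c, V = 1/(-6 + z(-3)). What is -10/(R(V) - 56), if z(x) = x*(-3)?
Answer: 30/167 ≈ 0.17964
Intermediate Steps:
z(x) = -3*x
V = ⅓ (V = 1/(-6 - 3*(-3)) = 1/(-6 + 9) = 1/3 = ⅓ ≈ 0.33333)
-10/(R(V) - 56) = -10/(⅓ - 56) = -10/(-167/3) = -3/167*(-10) = 30/167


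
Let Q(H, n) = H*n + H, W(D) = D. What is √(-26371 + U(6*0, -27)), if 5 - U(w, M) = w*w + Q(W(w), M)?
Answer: I*√26366 ≈ 162.38*I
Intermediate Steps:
Q(H, n) = H + H*n
U(w, M) = 5 - w² - w*(1 + M) (U(w, M) = 5 - (w*w + w*(1 + M)) = 5 - (w² + w*(1 + M)) = 5 + (-w² - w*(1 + M)) = 5 - w² - w*(1 + M))
√(-26371 + U(6*0, -27)) = √(-26371 + (5 - (6*0)² - 6*0*(1 - 27))) = √(-26371 + (5 - 1*0² - 1*0*(-26))) = √(-26371 + (5 - 1*0 + 0)) = √(-26371 + (5 + 0 + 0)) = √(-26371 + 5) = √(-26366) = I*√26366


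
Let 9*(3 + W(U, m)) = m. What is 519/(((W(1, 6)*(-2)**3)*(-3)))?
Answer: -519/56 ≈ -9.2679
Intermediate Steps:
W(U, m) = -3 + m/9
519/(((W(1, 6)*(-2)**3)*(-3))) = 519/((((-3 + (1/9)*6)*(-2)**3)*(-3))) = 519/((((-3 + 2/3)*(-8))*(-3))) = 519/((-7/3*(-8)*(-3))) = 519/(((56/3)*(-3))) = 519/(-56) = 519*(-1/56) = -519/56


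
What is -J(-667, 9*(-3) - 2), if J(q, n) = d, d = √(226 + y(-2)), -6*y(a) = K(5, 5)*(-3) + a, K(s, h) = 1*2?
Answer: -√2046/3 ≈ -15.078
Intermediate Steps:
K(s, h) = 2
y(a) = 1 - a/6 (y(a) = -(2*(-3) + a)/6 = -(-6 + a)/6 = 1 - a/6)
d = √2046/3 (d = √(226 + (1 - ⅙*(-2))) = √(226 + (1 + ⅓)) = √(226 + 4/3) = √(682/3) = √2046/3 ≈ 15.078)
J(q, n) = √2046/3
-J(-667, 9*(-3) - 2) = -√2046/3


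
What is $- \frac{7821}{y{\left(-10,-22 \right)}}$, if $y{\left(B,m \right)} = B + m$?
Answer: $\frac{7821}{32} \approx 244.41$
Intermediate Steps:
$- \frac{7821}{y{\left(-10,-22 \right)}} = - \frac{7821}{-10 - 22} = - \frac{7821}{-32} = \left(-7821\right) \left(- \frac{1}{32}\right) = \frac{7821}{32}$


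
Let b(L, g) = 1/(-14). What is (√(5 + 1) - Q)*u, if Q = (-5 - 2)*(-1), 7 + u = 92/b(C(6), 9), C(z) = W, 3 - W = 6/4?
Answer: 9065 - 1295*√6 ≈ 5892.9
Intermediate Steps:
W = 3/2 (W = 3 - 6/4 = 3 - 1*3/2 = 3 - 3/2 = 3/2 ≈ 1.5000)
C(z) = 3/2
b(L, g) = -1/14
u = -1295 (u = -7 + 92/(-1/14) = -7 + 92*(-14) = -7 - 1288 = -1295)
Q = 7 (Q = -7*(-1) = 7)
(√(5 + 1) - Q)*u = (√(5 + 1) - 1*7)*(-1295) = (√6 - 7)*(-1295) = (-7 + √6)*(-1295) = 9065 - 1295*√6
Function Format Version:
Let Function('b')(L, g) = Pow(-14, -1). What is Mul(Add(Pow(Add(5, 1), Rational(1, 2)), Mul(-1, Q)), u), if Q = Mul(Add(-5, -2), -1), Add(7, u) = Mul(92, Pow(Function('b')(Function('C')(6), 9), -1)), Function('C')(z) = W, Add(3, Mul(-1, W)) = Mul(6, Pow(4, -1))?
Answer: Add(9065, Mul(-1295, Pow(6, Rational(1, 2)))) ≈ 5892.9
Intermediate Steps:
W = Rational(3, 2) (W = Add(3, Mul(-1, Mul(6, Pow(4, -1)))) = Add(3, Mul(-1, Mul(6, Rational(1, 4)))) = Add(3, Mul(-1, Rational(3, 2))) = Add(3, Rational(-3, 2)) = Rational(3, 2) ≈ 1.5000)
Function('C')(z) = Rational(3, 2)
Function('b')(L, g) = Rational(-1, 14)
u = -1295 (u = Add(-7, Mul(92, Pow(Rational(-1, 14), -1))) = Add(-7, Mul(92, -14)) = Add(-7, -1288) = -1295)
Q = 7 (Q = Mul(-7, -1) = 7)
Mul(Add(Pow(Add(5, 1), Rational(1, 2)), Mul(-1, Q)), u) = Mul(Add(Pow(Add(5, 1), Rational(1, 2)), Mul(-1, 7)), -1295) = Mul(Add(Pow(6, Rational(1, 2)), -7), -1295) = Mul(Add(-7, Pow(6, Rational(1, 2))), -1295) = Add(9065, Mul(-1295, Pow(6, Rational(1, 2))))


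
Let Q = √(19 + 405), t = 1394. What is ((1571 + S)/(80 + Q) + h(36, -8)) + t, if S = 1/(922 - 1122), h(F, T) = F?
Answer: 2408711/1660 - 34911*√106/66400 ≈ 1445.6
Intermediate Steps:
S = -1/200 (S = 1/(-200) = -1/200 ≈ -0.0050000)
Q = 2*√106 (Q = √424 = 2*√106 ≈ 20.591)
((1571 + S)/(80 + Q) + h(36, -8)) + t = ((1571 - 1/200)/(80 + 2*√106) + 36) + 1394 = (314199/(200*(80 + 2*√106)) + 36) + 1394 = (36 + 314199/(200*(80 + 2*√106))) + 1394 = 1430 + 314199/(200*(80 + 2*√106))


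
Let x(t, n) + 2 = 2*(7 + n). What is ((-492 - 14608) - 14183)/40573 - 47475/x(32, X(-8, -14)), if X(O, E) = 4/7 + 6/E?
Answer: -13485940563/3489278 ≈ -3865.0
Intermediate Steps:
X(O, E) = 4/7 + 6/E (X(O, E) = 4*(⅐) + 6/E = 4/7 + 6/E)
x(t, n) = 12 + 2*n (x(t, n) = -2 + 2*(7 + n) = -2 + (14 + 2*n) = 12 + 2*n)
((-492 - 14608) - 14183)/40573 - 47475/x(32, X(-8, -14)) = ((-492 - 14608) - 14183)/40573 - 47475/(12 + 2*(4/7 + 6/(-14))) = (-15100 - 14183)*(1/40573) - 47475/(12 + 2*(4/7 + 6*(-1/14))) = -29283*1/40573 - 47475/(12 + 2*(4/7 - 3/7)) = -29283/40573 - 47475/(12 + 2*(⅐)) = -29283/40573 - 47475/(12 + 2/7) = -29283/40573 - 47475/86/7 = -29283/40573 - 47475*7/86 = -29283/40573 - 332325/86 = -13485940563/3489278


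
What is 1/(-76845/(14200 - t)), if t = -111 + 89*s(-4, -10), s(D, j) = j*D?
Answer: -10751/76845 ≈ -0.13990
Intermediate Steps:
s(D, j) = D*j
t = 3449 (t = -111 + 89*(-4*(-10)) = -111 + 89*40 = -111 + 3560 = 3449)
1/(-76845/(14200 - t)) = 1/(-76845/(14200 - 1*3449)) = 1/(-76845/(14200 - 3449)) = 1/(-76845/10751) = -10751/76845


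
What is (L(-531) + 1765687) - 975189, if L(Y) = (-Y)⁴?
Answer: 79502796019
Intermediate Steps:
L(Y) = Y⁴
(L(-531) + 1765687) - 975189 = ((-531)⁴ + 1765687) - 975189 = (79502005521 + 1765687) - 975189 = 79503771208 - 975189 = 79502796019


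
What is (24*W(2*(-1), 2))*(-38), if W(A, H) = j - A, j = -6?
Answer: 3648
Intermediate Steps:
W(A, H) = -6 - A
(24*W(2*(-1), 2))*(-38) = (24*(-6 - 2*(-1)))*(-38) = (24*(-6 - 1*(-2)))*(-38) = (24*(-6 + 2))*(-38) = (24*(-4))*(-38) = -96*(-38) = 3648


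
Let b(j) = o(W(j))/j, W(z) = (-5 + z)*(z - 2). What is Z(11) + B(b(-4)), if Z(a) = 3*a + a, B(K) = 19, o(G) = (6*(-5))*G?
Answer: 63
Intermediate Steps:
W(z) = (-5 + z)*(-2 + z)
o(G) = -30*G
b(j) = (-300 - 30*j² + 210*j)/j (b(j) = (-30*(10 + j² - 7*j))/j = (-300 - 30*j² + 210*j)/j)
Z(a) = 4*a
Z(11) + B(b(-4)) = 4*11 + 19 = 44 + 19 = 63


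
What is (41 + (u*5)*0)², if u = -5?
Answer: 1681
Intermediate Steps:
(41 + (u*5)*0)² = (41 - 5*5*0)² = (41 - 25*0)² = (41 + 0)² = 41² = 1681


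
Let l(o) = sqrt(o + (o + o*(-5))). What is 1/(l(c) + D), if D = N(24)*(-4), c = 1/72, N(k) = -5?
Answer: 480/9601 - 2*I*sqrt(6)/9601 ≈ 0.049995 - 0.00051026*I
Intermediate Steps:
c = 1/72 ≈ 0.013889
D = 20 (D = -5*(-4) = 20)
l(o) = sqrt(3)*sqrt(-o) (l(o) = sqrt(o + (o - 5*o)) = sqrt(o - 4*o) = sqrt(-3*o) = sqrt(3)*sqrt(-o))
1/(l(c) + D) = 1/(sqrt(3)*sqrt(-1*1/72) + 20) = 1/(sqrt(3)*sqrt(-1/72) + 20) = 1/(sqrt(3)*(I*sqrt(2)/12) + 20) = 1/(I*sqrt(6)/12 + 20) = 1/(20 + I*sqrt(6)/12)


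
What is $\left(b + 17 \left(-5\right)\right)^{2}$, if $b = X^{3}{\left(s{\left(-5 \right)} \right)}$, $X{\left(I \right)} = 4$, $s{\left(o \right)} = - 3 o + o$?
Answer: $441$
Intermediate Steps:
$s{\left(o \right)} = - 2 o$
$b = 64$ ($b = 4^{3} = 64$)
$\left(b + 17 \left(-5\right)\right)^{2} = \left(64 + 17 \left(-5\right)\right)^{2} = \left(64 - 85\right)^{2} = \left(-21\right)^{2} = 441$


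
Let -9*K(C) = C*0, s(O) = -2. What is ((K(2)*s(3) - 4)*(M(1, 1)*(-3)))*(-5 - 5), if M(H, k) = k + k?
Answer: -240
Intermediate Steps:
K(C) = 0 (K(C) = -C*0/9 = -⅑*0 = 0)
M(H, k) = 2*k
((K(2)*s(3) - 4)*(M(1, 1)*(-3)))*(-5 - 5) = ((0*(-2) - 4)*((2*1)*(-3)))*(-5 - 5) = ((0 - 4)*(2*(-3)))*(-10) = -4*(-6)*(-10) = 24*(-10) = -240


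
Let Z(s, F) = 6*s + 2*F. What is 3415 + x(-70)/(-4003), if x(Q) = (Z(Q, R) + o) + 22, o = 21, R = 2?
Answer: 13670618/4003 ≈ 3415.1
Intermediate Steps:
Z(s, F) = 2*F + 6*s
x(Q) = 47 + 6*Q (x(Q) = ((2*2 + 6*Q) + 21) + 22 = ((4 + 6*Q) + 21) + 22 = (25 + 6*Q) + 22 = 47 + 6*Q)
3415 + x(-70)/(-4003) = 3415 + (47 + 6*(-70))/(-4003) = 3415 + (47 - 420)*(-1/4003) = 3415 - 373*(-1/4003) = 3415 + 373/4003 = 13670618/4003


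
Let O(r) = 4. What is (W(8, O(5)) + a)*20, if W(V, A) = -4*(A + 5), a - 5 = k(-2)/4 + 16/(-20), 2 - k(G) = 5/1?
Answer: -651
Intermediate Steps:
k(G) = -3 (k(G) = 2 - 5/1 = 2 - 5 = -3)
a = 69/20 (a = 5 + (-3/4 + 16/(-20)) = 5 + (-3*¼ + 16*(-1/20)) = 5 + (-¾ - ⅘) = 5 - 31/20 = 69/20 ≈ 3.4500)
W(V, A) = -20 - 4*A (W(V, A) = -4*(5 + A) = -20 - 4*A)
(W(8, O(5)) + a)*20 = ((-20 - 4*4) + 69/20)*20 = ((-20 - 16) + 69/20)*20 = (-36 + 69/20)*20 = -651/20*20 = -651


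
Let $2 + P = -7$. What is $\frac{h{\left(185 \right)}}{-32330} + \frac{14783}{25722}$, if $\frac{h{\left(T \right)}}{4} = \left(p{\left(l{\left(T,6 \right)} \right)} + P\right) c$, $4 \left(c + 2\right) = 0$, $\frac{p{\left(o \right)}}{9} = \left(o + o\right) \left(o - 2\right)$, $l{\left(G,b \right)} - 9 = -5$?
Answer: $\frac{50571415}{83159226} \approx 0.60813$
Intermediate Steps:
$l{\left(G,b \right)} = 4$ ($l{\left(G,b \right)} = 9 - 5 = 4$)
$P = -9$ ($P = -2 - 7 = -9$)
$p{\left(o \right)} = 18 o \left(-2 + o\right)$ ($p{\left(o \right)} = 9 \left(o + o\right) \left(o - 2\right) = 9 \cdot 2 o \left(-2 + o\right) = 18 o \left(-2 + o\right)$)
$c = -2$ ($c = -2 + \frac{1}{4} \cdot 0 = -2 + 0 = -2$)
$h{\left(T \right)} = -1080$ ($h{\left(T \right)} = 4 \left(18 \cdot 4 \left(-2 + 4\right) - 9\right) \left(-2\right) = 4 \left(18 \cdot 4 \cdot 2 - 9\right) \left(-2\right) = 4 \left(144 - 9\right) \left(-2\right) = 4 \cdot 135 \left(-2\right) = 4 \left(-270\right) = -1080$)
$\frac{h{\left(185 \right)}}{-32330} + \frac{14783}{25722} = - \frac{1080}{-32330} + \frac{14783}{25722} = \left(-1080\right) \left(- \frac{1}{32330}\right) + 14783 \cdot \frac{1}{25722} = \frac{108}{3233} + \frac{14783}{25722} = \frac{50571415}{83159226}$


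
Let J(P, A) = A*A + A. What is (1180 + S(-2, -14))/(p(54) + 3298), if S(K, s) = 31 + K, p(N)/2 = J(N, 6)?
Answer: 1209/3382 ≈ 0.35748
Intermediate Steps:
J(P, A) = A + A² (J(P, A) = A² + A = A + A²)
p(N) = 84 (p(N) = 2*(6*(1 + 6)) = 2*(6*7) = 2*42 = 84)
(1180 + S(-2, -14))/(p(54) + 3298) = (1180 + (31 - 2))/(84 + 3298) = (1180 + 29)/3382 = 1209*(1/3382) = 1209/3382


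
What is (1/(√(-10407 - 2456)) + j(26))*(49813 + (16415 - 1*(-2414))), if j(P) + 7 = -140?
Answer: -10090374 - 68642*I*√12863/12863 ≈ -1.009e+7 - 605.23*I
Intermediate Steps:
j(P) = -147 (j(P) = -7 - 140 = -147)
(1/(√(-10407 - 2456)) + j(26))*(49813 + (16415 - 1*(-2414))) = (1/(√(-10407 - 2456)) - 147)*(49813 + (16415 - 1*(-2414))) = (1/(√(-12863)) - 147)*(49813 + (16415 + 2414)) = (1/(I*√12863) - 147)*(49813 + 18829) = (-I*√12863/12863 - 147)*68642 = (-147 - I*√12863/12863)*68642 = -10090374 - 68642*I*√12863/12863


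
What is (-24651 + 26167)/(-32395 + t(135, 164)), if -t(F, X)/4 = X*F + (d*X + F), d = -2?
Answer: -1516/120183 ≈ -0.012614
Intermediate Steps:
t(F, X) = -4*F + 8*X - 4*F*X (t(F, X) = -4*(X*F + (-2*X + F)) = -4*(F*X + (F - 2*X)) = -4*(F - 2*X + F*X) = -4*F + 8*X - 4*F*X)
(-24651 + 26167)/(-32395 + t(135, 164)) = (-24651 + 26167)/(-32395 + (-4*135 + 8*164 - 4*135*164)) = 1516/(-32395 + (-540 + 1312 - 88560)) = 1516/(-32395 - 87788) = 1516/(-120183) = 1516*(-1/120183) = -1516/120183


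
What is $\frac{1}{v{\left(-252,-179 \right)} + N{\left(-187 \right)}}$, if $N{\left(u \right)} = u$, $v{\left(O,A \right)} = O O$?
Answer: $\frac{1}{63317} \approx 1.5794 \cdot 10^{-5}$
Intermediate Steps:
$v{\left(O,A \right)} = O^{2}$
$\frac{1}{v{\left(-252,-179 \right)} + N{\left(-187 \right)}} = \frac{1}{\left(-252\right)^{2} - 187} = \frac{1}{63504 - 187} = \frac{1}{63317}$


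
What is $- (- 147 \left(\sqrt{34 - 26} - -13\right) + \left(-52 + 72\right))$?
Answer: $1891 + 294 \sqrt{2} \approx 2306.8$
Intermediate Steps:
$- (- 147 \left(\sqrt{34 - 26} - -13\right) + \left(-52 + 72\right)) = - (- 147 \left(\sqrt{8} + 13\right) + 20) = - (- 147 \left(2 \sqrt{2} + 13\right) + 20) = - (- 147 \left(13 + 2 \sqrt{2}\right) + 20) = - (\left(-1911 - 294 \sqrt{2}\right) + 20) = - (-1891 - 294 \sqrt{2}) = 1891 + 294 \sqrt{2}$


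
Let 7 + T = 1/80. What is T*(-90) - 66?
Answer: 4503/8 ≈ 562.88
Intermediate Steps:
T = -559/80 (T = -7 + 1/80 = -559/80 ≈ -6.9875)
T*(-90) - 66 = -559/80*(-90) - 66 = 5031/8 - 66 = 4503/8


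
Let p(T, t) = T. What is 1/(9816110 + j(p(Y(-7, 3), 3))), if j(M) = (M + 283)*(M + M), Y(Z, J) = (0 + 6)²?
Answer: 1/9839078 ≈ 1.0164e-7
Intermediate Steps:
Y(Z, J) = 36 (Y(Z, J) = 6² = 36)
j(M) = 2*M*(283 + M) (j(M) = (283 + M)*(2*M) = 2*M*(283 + M))
1/(9816110 + j(p(Y(-7, 3), 3))) = 1/(9816110 + 2*36*(283 + 36)) = 1/(9816110 + 2*36*319) = 1/(9816110 + 22968) = 1/9839078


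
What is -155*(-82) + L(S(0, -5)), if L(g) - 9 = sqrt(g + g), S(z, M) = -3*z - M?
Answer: 12719 + sqrt(10) ≈ 12722.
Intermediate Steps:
S(z, M) = -M - 3*z
L(g) = 9 + sqrt(2)*sqrt(g) (L(g) = 9 + sqrt(g + g) = 9 + sqrt(2*g) = 9 + sqrt(2)*sqrt(g))
-155*(-82) + L(S(0, -5)) = -155*(-82) + (9 + sqrt(2)*sqrt(-1*(-5) - 3*0)) = 12710 + (9 + sqrt(2)*sqrt(5 + 0)) = 12710 + (9 + sqrt(2)*sqrt(5)) = 12710 + (9 + sqrt(10)) = 12719 + sqrt(10)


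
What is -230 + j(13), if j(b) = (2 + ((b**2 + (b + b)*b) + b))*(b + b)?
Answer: 13342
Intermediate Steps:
j(b) = 2*b*(2 + b + 3*b**2) (j(b) = (2 + ((b**2 + (2*b)*b) + b))*(2*b) = (2 + ((b**2 + 2*b**2) + b))*(2*b) = (2 + (3*b**2 + b))*(2*b) = (2 + (b + 3*b**2))*(2*b) = (2 + b + 3*b**2)*(2*b) = 2*b*(2 + b + 3*b**2))
-230 + j(13) = -230 + 2*13*(2 + 13 + 3*13**2) = -230 + 2*13*(2 + 13 + 3*169) = -230 + 2*13*(2 + 13 + 507) = -230 + 2*13*522 = -230 + 13572 = 13342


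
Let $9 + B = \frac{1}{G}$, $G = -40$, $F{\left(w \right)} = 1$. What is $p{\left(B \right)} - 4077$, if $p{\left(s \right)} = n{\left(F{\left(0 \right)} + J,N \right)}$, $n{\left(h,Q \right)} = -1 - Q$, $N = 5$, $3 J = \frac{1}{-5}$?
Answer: $-4083$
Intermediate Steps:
$J = - \frac{1}{15}$ ($J = \frac{1}{3 \left(-5\right)} = \frac{1}{3} \left(- \frac{1}{5}\right) = - \frac{1}{15} \approx -0.066667$)
$B = - \frac{361}{40}$ ($B = -9 + \frac{1}{-40} = -9 - \frac{1}{40} = - \frac{361}{40} \approx -9.025$)
$p{\left(s \right)} = -6$ ($p{\left(s \right)} = -1 - 5 = -6$)
$p{\left(B \right)} - 4077 = -6 - 4077 = -4083$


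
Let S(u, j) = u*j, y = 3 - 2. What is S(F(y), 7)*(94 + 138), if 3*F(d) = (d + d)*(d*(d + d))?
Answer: 6496/3 ≈ 2165.3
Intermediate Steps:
y = 1
F(d) = 4*d**3/3 (F(d) = ((d + d)*(d*(d + d)))/3 = ((2*d)*(d*(2*d)))/3 = ((2*d)*(2*d**2))/3 = (4*d**3)/3 = 4*d**3/3)
S(u, j) = j*u
S(F(y), 7)*(94 + 138) = (7*((4/3)*1**3))*(94 + 138) = (7*((4/3)*1))*232 = (7*(4/3))*232 = (28/3)*232 = 6496/3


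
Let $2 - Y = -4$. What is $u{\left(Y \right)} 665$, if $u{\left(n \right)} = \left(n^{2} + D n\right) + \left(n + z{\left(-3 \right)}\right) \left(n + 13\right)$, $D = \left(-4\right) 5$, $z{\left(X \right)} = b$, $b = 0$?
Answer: $19950$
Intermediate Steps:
$z{\left(X \right)} = 0$
$Y = 6$ ($Y = 2 - -4 = 2 + 4 = 6$)
$D = -20$
$u{\left(n \right)} = n^{2} - 20 n + n \left(13 + n\right)$ ($u{\left(n \right)} = \left(n^{2} - 20 n\right) + \left(n + 0\right) \left(n + 13\right) = \left(n^{2} - 20 n\right) + n \left(13 + n\right) = n^{2} - 20 n + n \left(13 + n\right)$)
$u{\left(Y \right)} 665 = 6 \left(-7 + 2 \cdot 6\right) 665 = 6 \left(-7 + 12\right) 665 = 6 \cdot 5 \cdot 665 = 30 \cdot 665 = 19950$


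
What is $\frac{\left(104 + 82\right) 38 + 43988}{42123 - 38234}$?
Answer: $\frac{51056}{3889} \approx 13.128$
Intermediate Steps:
$\frac{\left(104 + 82\right) 38 + 43988}{42123 - 38234} = \frac{186 \cdot 38 + 43988}{3889} = \left(7068 + 43988\right) \frac{1}{3889} = 51056 \cdot \frac{1}{3889} = \frac{51056}{3889}$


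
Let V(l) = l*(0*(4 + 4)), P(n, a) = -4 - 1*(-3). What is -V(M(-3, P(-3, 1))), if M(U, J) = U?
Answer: 0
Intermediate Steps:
P(n, a) = -1 (P(n, a) = -4 + 3 = -1)
V(l) = 0 (V(l) = l*(0*8) = l*0 = 0)
-V(M(-3, P(-3, 1))) = -1*0 = 0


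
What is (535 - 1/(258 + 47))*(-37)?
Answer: -6037438/305 ≈ -19795.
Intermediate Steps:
(535 - 1/(258 + 47))*(-37) = (535 - 1/305)*(-37) = (163174/305)*(-37) = -6037438/305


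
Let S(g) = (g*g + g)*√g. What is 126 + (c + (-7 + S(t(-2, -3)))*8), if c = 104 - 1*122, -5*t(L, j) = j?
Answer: 52 + 192*√15/125 ≈ 57.949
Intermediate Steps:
t(L, j) = -j/5
c = -18 (c = 104 - 122 = -18)
S(g) = √g*(g + g²) (S(g) = (g² + g)*√g = (g + g²)*√g = √g*(g + g²))
126 + (c + (-7 + S(t(-2, -3)))*8) = 126 + (-18 + (-7 + (-⅕*(-3))^(3/2)*(1 - ⅕*(-3)))*8) = 126 + (-18 + (-7 + (⅗)^(3/2)*(1 + ⅗))*8) = 126 + (-18 + (-7 + (3*√15/25)*(8/5))*8) = 126 + (-18 + (-7 + 24*√15/125)*8) = 126 + (-18 + (-56 + 192*√15/125)) = 126 + (-74 + 192*√15/125) = 52 + 192*√15/125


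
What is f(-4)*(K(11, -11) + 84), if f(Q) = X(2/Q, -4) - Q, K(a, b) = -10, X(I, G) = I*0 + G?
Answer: 0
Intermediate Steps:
X(I, G) = G (X(I, G) = 0 + G = G)
f(Q) = -4 - Q
f(-4)*(K(11, -11) + 84) = (-4 - 1*(-4))*(-10 + 84) = (-4 + 4)*74 = 0*74 = 0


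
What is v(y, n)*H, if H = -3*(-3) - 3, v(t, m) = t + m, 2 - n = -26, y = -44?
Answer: -96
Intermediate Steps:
n = 28 (n = 2 - 1*(-26) = 2 + 26 = 28)
v(t, m) = m + t
H = 6 (H = 9 - 3 = 6)
v(y, n)*H = (28 - 44)*6 = -16*6 = -96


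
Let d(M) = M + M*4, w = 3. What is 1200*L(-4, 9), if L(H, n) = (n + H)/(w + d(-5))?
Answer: -3000/11 ≈ -272.73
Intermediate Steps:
d(M) = 5*M (d(M) = M + 4*M = 5*M)
L(H, n) = -H/22 - n/22 (L(H, n) = (n + H)/(3 + 5*(-5)) = (H + n)/(3 - 25) = (H + n)/(-22) = (H + n)*(-1/22) = -H/22 - n/22)
1200*L(-4, 9) = 1200*(-1/22*(-4) - 1/22*9) = 1200*(2/11 - 9/22) = 1200*(-5/22) = -3000/11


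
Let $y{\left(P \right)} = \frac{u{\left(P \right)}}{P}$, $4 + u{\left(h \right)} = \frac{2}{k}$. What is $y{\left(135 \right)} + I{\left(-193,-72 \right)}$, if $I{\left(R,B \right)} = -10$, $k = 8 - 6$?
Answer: $- \frac{451}{45} \approx -10.022$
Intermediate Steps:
$k = 2$ ($k = 8 - 6 = 2$)
$u{\left(h \right)} = -3$ ($u{\left(h \right)} = -4 + \frac{2}{2} = -4 + 2 \cdot \frac{1}{2} = -4 + 1 = -3$)
$y{\left(P \right)} = - \frac{3}{P}$
$y{\left(135 \right)} + I{\left(-193,-72 \right)} = - \frac{3}{135} - 10 = \left(-3\right) \frac{1}{135} - 10 = - \frac{1}{45} - 10 = - \frac{451}{45}$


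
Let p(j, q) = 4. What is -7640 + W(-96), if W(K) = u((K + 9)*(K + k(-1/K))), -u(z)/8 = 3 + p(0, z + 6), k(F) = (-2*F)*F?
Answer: -7696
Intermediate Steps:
k(F) = -2*F²
u(z) = -56 (u(z) = -8*(3 + 4) = -8*7 = -56)
W(K) = -56
-7640 + W(-96) = -7640 - 56 = -7696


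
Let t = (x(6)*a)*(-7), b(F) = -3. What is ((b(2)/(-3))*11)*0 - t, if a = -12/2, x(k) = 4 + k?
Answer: -420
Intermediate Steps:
a = -6 (a = -12*½ = -6)
t = 420 (t = ((4 + 6)*(-6))*(-7) = (10*(-6))*(-7) = -60*(-7) = 420)
((b(2)/(-3))*11)*0 - t = (-3/(-3)*11)*0 - 1*420 = (-3*(-⅓)*11)*0 - 420 = (1*11)*0 - 420 = 11*0 - 420 = 0 - 420 = -420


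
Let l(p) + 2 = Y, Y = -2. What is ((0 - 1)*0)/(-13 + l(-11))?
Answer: 0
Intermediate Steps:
l(p) = -4 (l(p) = -2 - 2 = -4)
((0 - 1)*0)/(-13 + l(-11)) = ((0 - 1)*0)/(-13 - 4) = (-1*0)/(-17) = -1/17*0 = 0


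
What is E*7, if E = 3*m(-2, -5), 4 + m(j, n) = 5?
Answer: 21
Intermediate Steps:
m(j, n) = 1 (m(j, n) = -4 + 5 = 1)
E = 3 (E = 3*1 = 3)
E*7 = 3*7 = 21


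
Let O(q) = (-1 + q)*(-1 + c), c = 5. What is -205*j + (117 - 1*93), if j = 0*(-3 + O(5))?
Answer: 24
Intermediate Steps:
O(q) = -4 + 4*q (O(q) = (-1 + q)*(-1 + 5) = (-1 + q)*4 = -4 + 4*q)
j = 0 (j = 0*(-3 + (-4 + 4*5)) = 0*(-3 + (-4 + 20)) = 0*(-3 + 16) = 0*13 = 0)
-205*j + (117 - 1*93) = -205*0 + (117 - 1*93) = 0 + (117 - 93) = 0 + 24 = 24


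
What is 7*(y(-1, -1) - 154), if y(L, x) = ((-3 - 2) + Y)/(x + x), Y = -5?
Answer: -1043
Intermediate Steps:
y(L, x) = -5/x (y(L, x) = ((-3 - 2) - 5)/(x + x) = (-5 - 5)/((2*x)) = -5/x)
7*(y(-1, -1) - 154) = 7*(-5/(-1) - 154) = 7*(-5*(-1) - 154) = 7*(5 - 154) = 7*(-149) = -1043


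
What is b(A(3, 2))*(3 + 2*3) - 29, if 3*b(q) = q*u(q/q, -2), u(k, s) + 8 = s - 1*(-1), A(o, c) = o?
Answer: -110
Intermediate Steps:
u(k, s) = -7 + s (u(k, s) = -8 + (s - 1*(-1)) = -8 + (s + 1) = -8 + (1 + s) = -7 + s)
b(q) = -3*q (b(q) = (q*(-7 - 2))/3 = (q*(-9))/3 = (-9*q)/3 = -3*q)
b(A(3, 2))*(3 + 2*3) - 29 = (-3*3)*(3 + 2*3) - 29 = -9*(3 + 6) - 29 = -9*9 - 29 = -81 - 29 = -110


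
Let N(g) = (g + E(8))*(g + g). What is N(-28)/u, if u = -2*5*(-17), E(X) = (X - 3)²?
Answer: 84/85 ≈ 0.98824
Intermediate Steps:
E(X) = (-3 + X)²
u = 170 (u = -10*(-17) = 170)
N(g) = 2*g*(25 + g) (N(g) = (g + (-3 + 8)²)*(g + g) = (g + 5²)*(2*g) = (g + 25)*(2*g) = (25 + g)*(2*g) = 2*g*(25 + g))
N(-28)/u = (2*(-28)*(25 - 28))/170 = (2*(-28)*(-3))*(1/170) = 168*(1/170) = 84/85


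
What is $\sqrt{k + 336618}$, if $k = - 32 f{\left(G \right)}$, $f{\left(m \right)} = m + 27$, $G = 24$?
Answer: $\sqrt{334986} \approx 578.78$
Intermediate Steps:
$f{\left(m \right)} = 27 + m$
$k = -1632$ ($k = - 32 \left(27 + 24\right) = \left(-32\right) 51 = -1632$)
$\sqrt{k + 336618} = \sqrt{-1632 + 336618} = \sqrt{334986}$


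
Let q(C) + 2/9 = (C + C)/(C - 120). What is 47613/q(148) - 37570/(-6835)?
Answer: 4105378301/891284 ≈ 4606.1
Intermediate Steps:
q(C) = -2/9 + 2*C/(-120 + C) (q(C) = -2/9 + (C + C)/(C - 120) = -2/9 + (2*C)/(-120 + C) = -2/9 + 2*C/(-120 + C))
47613/q(148) - 37570/(-6835) = 47613/((16*(15 + 148)/(9*(-120 + 148)))) - 37570/(-6835) = 47613/(((16/9)*163/28)) - 37570*(-1/6835) = 47613/(((16/9)*(1/28)*163)) + 7514/1367 = 47613/(652/63) + 7514/1367 = 47613*(63/652) + 7514/1367 = 2999619/652 + 7514/1367 = 4105378301/891284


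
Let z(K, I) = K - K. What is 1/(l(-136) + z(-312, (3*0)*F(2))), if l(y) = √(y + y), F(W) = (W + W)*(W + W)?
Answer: -I*√17/68 ≈ -0.060634*I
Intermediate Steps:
F(W) = 4*W² (F(W) = (2*W)*(2*W) = 4*W²)
l(y) = √2*√y (l(y) = √(2*y) = √2*√y)
z(K, I) = 0
1/(l(-136) + z(-312, (3*0)*F(2))) = 1/(√2*√(-136) + 0) = 1/(√2*(2*I*√34) + 0) = 1/(4*I*√17 + 0) = 1/(4*I*√17) = -I*√17/68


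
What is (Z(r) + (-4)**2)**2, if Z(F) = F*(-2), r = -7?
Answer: 900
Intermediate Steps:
Z(F) = -2*F
(Z(r) + (-4)**2)**2 = (-2*(-7) + (-4)**2)**2 = (14 + 16)**2 = 30**2 = 900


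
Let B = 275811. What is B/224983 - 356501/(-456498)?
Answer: 206113834361/102704289534 ≈ 2.0069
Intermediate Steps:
B/224983 - 356501/(-456498) = 275811/224983 - 356501/(-456498) = 275811*(1/224983) - 356501*(-1/456498) = 275811/224983 + 356501/456498 = 206113834361/102704289534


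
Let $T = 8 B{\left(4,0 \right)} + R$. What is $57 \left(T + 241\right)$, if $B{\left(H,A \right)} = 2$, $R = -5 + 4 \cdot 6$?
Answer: $15732$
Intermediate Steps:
$R = 19$ ($R = -5 + 24 = 19$)
$T = 35$ ($T = 8 \cdot 2 + 19 = 16 + 19 = 35$)
$57 \left(T + 241\right) = 57 \left(35 + 241\right) = 57 \cdot 276 = 15732$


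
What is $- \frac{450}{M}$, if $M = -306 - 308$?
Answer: $\frac{225}{307} \approx 0.7329$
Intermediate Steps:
$M = -614$
$- \frac{450}{M} = - \frac{450}{-614} = \left(-450\right) \left(- \frac{1}{614}\right) = \frac{225}{307}$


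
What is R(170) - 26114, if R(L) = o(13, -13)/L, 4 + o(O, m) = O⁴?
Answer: -4410823/170 ≈ -25946.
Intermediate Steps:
o(O, m) = -4 + O⁴
R(L) = 28557/L (R(L) = (-4 + 13⁴)/L = (-4 + 28561)/L = 28557/L)
R(170) - 26114 = 28557/170 - 26114 = -4410823/170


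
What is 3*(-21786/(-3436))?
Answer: 32679/1718 ≈ 19.022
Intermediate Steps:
3*(-21786/(-3436)) = 3*(-21786*(-1/3436)) = 3*(10893/1718) = 32679/1718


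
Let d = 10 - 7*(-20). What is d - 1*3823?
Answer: -3673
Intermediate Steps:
d = 150 (d = 10 + 140 = 150)
d - 1*3823 = 150 - 1*3823 = 150 - 3823 = -3673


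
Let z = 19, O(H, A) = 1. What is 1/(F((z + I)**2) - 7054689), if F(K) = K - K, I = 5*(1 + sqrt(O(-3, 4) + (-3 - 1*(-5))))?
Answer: -1/7054689 ≈ -1.4175e-7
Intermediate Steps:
I = 5 + 5*sqrt(3) (I = 5*(1 + sqrt(1 + (-3 - 1*(-5)))) = 5*(1 + sqrt(1 + (-3 + 5))) = 5*(1 + sqrt(1 + 2)) = 5*(1 + sqrt(3)) = 5 + 5*sqrt(3) ≈ 13.660)
F(K) = 0
1/(F((z + I)**2) - 7054689) = 1/(0 - 7054689) = 1/(-7054689) = -1/7054689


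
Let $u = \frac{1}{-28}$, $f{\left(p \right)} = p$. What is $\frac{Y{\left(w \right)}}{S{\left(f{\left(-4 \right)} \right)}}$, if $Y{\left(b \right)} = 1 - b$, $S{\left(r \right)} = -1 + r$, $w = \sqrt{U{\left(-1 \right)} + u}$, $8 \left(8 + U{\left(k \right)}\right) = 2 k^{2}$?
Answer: $- \frac{1}{5} + \frac{i \sqrt{1526}}{70} \approx -0.2 + 0.55806 i$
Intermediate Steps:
$u = - \frac{1}{28} \approx -0.035714$
$U{\left(k \right)} = -8 + \frac{k^{2}}{4}$ ($U{\left(k \right)} = -8 + \frac{2 k^{2}}{8} = -8 + \frac{k^{2}}{4}$)
$w = \frac{i \sqrt{1526}}{14}$ ($w = \sqrt{\left(-8 + \frac{\left(-1\right)^{2}}{4}\right) - \frac{1}{28}} = \sqrt{\left(-8 + \frac{1}{4} \cdot 1\right) - \frac{1}{28}} = \sqrt{\left(-8 + \frac{1}{4}\right) - \frac{1}{28}} = \sqrt{- \frac{31}{4} - \frac{1}{28}} = \sqrt{- \frac{109}{14}} = \frac{i \sqrt{1526}}{14} \approx 2.7903 i$)
$\frac{Y{\left(w \right)}}{S{\left(f{\left(-4 \right)} \right)}} = \frac{1 - \frac{i \sqrt{1526}}{14}}{-1 - 4} = \frac{1 - \frac{i \sqrt{1526}}{14}}{-5} = \left(1 - \frac{i \sqrt{1526}}{14}\right) \left(- \frac{1}{5}\right) = - \frac{1}{5} + \frac{i \sqrt{1526}}{70}$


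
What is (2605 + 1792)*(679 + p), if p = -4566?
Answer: -17091139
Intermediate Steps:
(2605 + 1792)*(679 + p) = (2605 + 1792)*(679 - 4566) = 4397*(-3887) = -17091139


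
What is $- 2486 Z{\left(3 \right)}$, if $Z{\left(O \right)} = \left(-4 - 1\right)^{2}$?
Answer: $-62150$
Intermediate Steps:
$Z{\left(O \right)} = 25$ ($Z{\left(O \right)} = \left(-5\right)^{2} = 25$)
$- 2486 Z{\left(3 \right)} = \left(-2486\right) 25 = -62150$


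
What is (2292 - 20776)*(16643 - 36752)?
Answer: 371694756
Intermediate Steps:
(2292 - 20776)*(16643 - 36752) = -18484*(-20109) = 371694756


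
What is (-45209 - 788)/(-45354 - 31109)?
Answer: 45997/76463 ≈ 0.60156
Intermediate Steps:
(-45209 - 788)/(-45354 - 31109) = -45997/(-76463) = -45997*(-1/76463) = 45997/76463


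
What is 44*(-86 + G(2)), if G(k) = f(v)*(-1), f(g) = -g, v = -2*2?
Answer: -3960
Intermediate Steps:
v = -4
G(k) = -4 (G(k) = -1*(-4)*(-1) = 4*(-1) = -4)
44*(-86 + G(2)) = 44*(-86 - 4) = 44*(-90) = -3960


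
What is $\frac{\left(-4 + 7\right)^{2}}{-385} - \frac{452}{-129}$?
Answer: $\frac{172859}{49665} \approx 3.4805$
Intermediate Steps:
$\frac{\left(-4 + 7\right)^{2}}{-385} - \frac{452}{-129} = 3^{2} \left(- \frac{1}{385}\right) - - \frac{452}{129} = 9 \left(- \frac{1}{385}\right) + \frac{452}{129} = - \frac{9}{385} + \frac{452}{129} = \frac{172859}{49665}$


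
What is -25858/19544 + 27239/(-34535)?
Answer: -101811789/48210860 ≈ -2.1118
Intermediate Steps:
-25858/19544 + 27239/(-34535) = -25858*1/19544 + 27239*(-1/34535) = -1847/1396 - 27239/34535 = -101811789/48210860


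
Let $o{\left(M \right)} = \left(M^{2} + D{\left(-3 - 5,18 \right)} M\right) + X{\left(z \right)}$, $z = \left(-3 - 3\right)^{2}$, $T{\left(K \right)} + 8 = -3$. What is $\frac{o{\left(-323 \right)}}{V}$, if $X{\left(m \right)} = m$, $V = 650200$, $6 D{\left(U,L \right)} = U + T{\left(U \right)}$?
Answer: $\frac{632327}{3901200} \approx 0.16209$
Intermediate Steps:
$T{\left(K \right)} = -11$ ($T{\left(K \right)} = -8 - 3 = -11$)
$D{\left(U,L \right)} = - \frac{11}{6} + \frac{U}{6}$ ($D{\left(U,L \right)} = \frac{U - 11}{6} = \frac{-11 + U}{6} = - \frac{11}{6} + \frac{U}{6}$)
$z = 36$ ($z = \left(-6\right)^{2} = 36$)
$o{\left(M \right)} = 36 + M^{2} - \frac{19 M}{6}$ ($o{\left(M \right)} = \left(M^{2} + \left(- \frac{11}{6} + \frac{-3 - 5}{6}\right) M\right) + 36 = \left(M^{2} + \left(- \frac{11}{6} + \frac{1}{6} \left(-8\right)\right) M\right) + 36 = \left(M^{2} + \left(- \frac{11}{6} - \frac{4}{3}\right) M\right) + 36 = \left(M^{2} - \frac{19 M}{6}\right) + 36 = 36 + M^{2} - \frac{19 M}{6}$)
$\frac{o{\left(-323 \right)}}{V} = \frac{36 + \left(-323\right)^{2} - - \frac{6137}{6}}{650200} = \left(36 + 104329 + \frac{6137}{6}\right) \frac{1}{650200} = \frac{632327}{6} \cdot \frac{1}{650200} = \frac{632327}{3901200}$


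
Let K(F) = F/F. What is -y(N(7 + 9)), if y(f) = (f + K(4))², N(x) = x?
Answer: -289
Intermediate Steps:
K(F) = 1
y(f) = (1 + f)² (y(f) = (f + 1)² = (1 + f)²)
-y(N(7 + 9)) = -(1 + (7 + 9))² = -(1 + 16)² = -1*17² = -1*289 = -289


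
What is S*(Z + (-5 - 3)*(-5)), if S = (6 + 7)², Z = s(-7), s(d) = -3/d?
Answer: 47827/7 ≈ 6832.4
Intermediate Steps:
Z = 3/7 (Z = -3/(-7) = -3*(-⅐) = 3/7 ≈ 0.42857)
S = 169 (S = 13² = 169)
S*(Z + (-5 - 3)*(-5)) = 169*(3/7 + (-5 - 3)*(-5)) = 169*(3/7 - 8*(-5)) = 169*(3/7 + 40) = 169*(283/7) = 47827/7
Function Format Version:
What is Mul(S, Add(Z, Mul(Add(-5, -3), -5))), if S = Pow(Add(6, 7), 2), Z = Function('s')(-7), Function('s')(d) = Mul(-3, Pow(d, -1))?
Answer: Rational(47827, 7) ≈ 6832.4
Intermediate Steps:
Z = Rational(3, 7) (Z = Mul(-3, Pow(-7, -1)) = Mul(-3, Rational(-1, 7)) = Rational(3, 7) ≈ 0.42857)
S = 169 (S = Pow(13, 2) = 169)
Mul(S, Add(Z, Mul(Add(-5, -3), -5))) = Mul(169, Add(Rational(3, 7), Mul(Add(-5, -3), -5))) = Mul(169, Add(Rational(3, 7), Mul(-8, -5))) = Mul(169, Add(Rational(3, 7), 40)) = Mul(169, Rational(283, 7)) = Rational(47827, 7)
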